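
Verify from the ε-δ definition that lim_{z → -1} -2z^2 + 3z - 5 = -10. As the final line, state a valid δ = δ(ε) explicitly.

Fix ε > 0. We want δ > 0 such that 0 < |z + 1| < δ implies |(-2z^2 + 3z - 5) + 10| < ε.
(-2z^2 + 3z - 5) + 10 = -2z^2 + 3z + 5 = (z + 1)(-2z + 5).
So |(-2z^2 + 3z - 5) + 10| = |z + 1|·|-2z + 5|.
Require δ ≤ 1. Then |z + 1| < 1 gives |z| < 2, and by the triangle inequality |-2z + 5| ≤ 2·2 + 5 = 9.
Hence |(-2z^2 + 3z - 5) + 10| ≤ 9|z + 1| < ε provided |z + 1| < ε/9.
Choosing δ = min(1, ε/9) ensures both conditions, hence |(-2z^2 + 3z - 5) + 10| < ε.

δ = min(1, ε/9)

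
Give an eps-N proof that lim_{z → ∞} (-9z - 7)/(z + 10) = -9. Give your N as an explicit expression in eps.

Let eps > 0 be given. We seek N > 0 such that z > N implies |(-9z - 7)/(z + 10) + 9| < eps.
(-9z - 7)/(z + 10) + 9 = ((-9z - 7) − (-9)(z + 10)) / ((z + 10)) = 83/((z + 10)).
For z > 0 we have z + 10 > z, so |(-9z - 7)/(z + 10) + 9| = 83/((z + 10)) < 83/(z) = 83/z.
Thus |(-9z - 7)/(z + 10) + 9| < eps whenever z > 83/eps.
Take N = 83/eps. If z > N then |(-9z - 7)/(z + 10) + 9| < 83/z < eps.

N = 83/eps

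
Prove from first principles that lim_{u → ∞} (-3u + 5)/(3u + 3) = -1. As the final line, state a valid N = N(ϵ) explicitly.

Let ϵ > 0 be given. We seek N > 0 such that u > N implies |(-3u + 5)/(3u + 3) + 1| < ϵ.
(-3u + 5)/(3u + 3) + 1 = (3(-3u + 5) − (-3)(3u + 3)) / (3(3u + 3)) = 24/(3(3u + 3)).
For u > 0 we have 3u + 3 > 3u, so |(-3u + 5)/(3u + 3) + 1| = 24/(3(3u + 3)) < 24/(3·3u) = (8/3)/u.
Thus |(-3u + 5)/(3u + 3) + 1| < ϵ whenever u > (8/3)/ϵ.
Take N = (8/3)/ϵ. If u > N then |(-3u + 5)/(3u + 3) + 1| < (8/3)/u < ϵ.

N = (8/3)/ϵ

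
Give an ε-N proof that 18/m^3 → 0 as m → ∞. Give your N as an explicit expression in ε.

N = (18/ε)^{1/3}

Let ε > 0 be given. For m ≥ 1, |18/m^3 − 0| = 18/m^3.
18/m^3 < ε ⇔ m^3 > 18/ε ⇔ m > (18/ε)^{1/3}.
Take N = (18/ε)^{1/3}. Then m > N implies 18/m^3 < ε.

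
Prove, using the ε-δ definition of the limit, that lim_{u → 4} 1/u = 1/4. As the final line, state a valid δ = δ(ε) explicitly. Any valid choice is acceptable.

δ = min(2, 8ε)

Let ε > 0 be given. We seek δ > 0 such that 0 < |u − 4| < δ implies |1/u − (1/4)| < ε.
|1/u − (1/4)| = |4 − u|/(4·|u|) = |u − 4|/(4|u|).
Require δ ≤ 2 so that |u| > 4 − 2 = 2, hence 4|u| > 8.
Then |1/u − (1/4)| < |u − 4|/8, which is < ε when |u − 4| < 8ε.
Take δ = min(2, 8ε). Then 0 < |u − 4| < δ gives both |u − 4| < 2 and |u − 4| < 8ε, so |1/u − (1/4)| < ε.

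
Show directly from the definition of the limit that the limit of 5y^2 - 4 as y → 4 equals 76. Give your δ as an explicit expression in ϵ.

δ = min(1, ϵ/45)

Fix ϵ > 0. We want δ > 0 such that 0 < |y − 4| < δ implies |(5y^2 - 4) − 76| < ϵ.
(5y^2 - 4) − 76 = 5y^2 - 80 = (y − 4)(5y + 20).
So |(5y^2 - 4) − 76| = |y − 4|·|5y + 20|.
Require δ ≤ 1. Then |y − 4| < 1 gives |y| < 5, and by the triangle inequality |5y + 20| ≤ 5·5 + 20 = 45.
Hence |(5y^2 - 4) − 76| ≤ 45|y − 4| < ϵ provided |y − 4| < ϵ/45.
Choosing δ = min(1, ϵ/45) ensures both conditions, hence |(5y^2 - 4) − 76| < ϵ.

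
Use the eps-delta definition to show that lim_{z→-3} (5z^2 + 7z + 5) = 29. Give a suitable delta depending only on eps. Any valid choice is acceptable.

delta = min(2, eps/33)

Let eps > 0 be given. We want delta > 0 such that 0 < |z + 3| < delta implies |(5z^2 + 7z + 5) − 29| < eps.
(5z^2 + 7z + 5) − 29 = 5z^2 + 7z - 24 = (z + 3)(5z - 8).
So |(5z^2 + 7z + 5) − 29| = |z + 3|·|5z - 8|.
Require delta ≤ 2. Then |z + 3| < 2 gives |z| < 5, and by the triangle inequality |5z - 8| ≤ 5·5 + 8 = 33.
Hence |(5z^2 + 7z + 5) − 29| ≤ 33|z + 3| < eps provided |z + 3| < eps/33.
Choosing delta = min(2, eps/33) ensures both conditions, hence |(5z^2 + 7z + 5) − 29| < eps.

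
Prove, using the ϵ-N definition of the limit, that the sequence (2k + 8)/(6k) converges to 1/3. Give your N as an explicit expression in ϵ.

Let ϵ > 0. For k ≥ 1, |(2k + 8)/(6k) − (1/3)| = |48|/(6(6k)) = 48/(6(6k)).
Since 6k ≥ 6k for k ≥ 1, this is ≤ 48/(6·6k) = (4/3)/k.
So |(2k + 8)/(6k) − (1/3)| < ϵ whenever k > (4/3)/ϵ.
Take N = (4/3)/ϵ. If k > N then |(2k + 8)/(6k) − (1/3)| ≤ (4/3)/k < ϵ.

N = (4/3)/ϵ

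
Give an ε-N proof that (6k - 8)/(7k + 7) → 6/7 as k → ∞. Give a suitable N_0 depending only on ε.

Let ε > 0. For k ≥ 1, |(6k - 8)/(7k + 7) − (6/7)| = |-98|/(7(7k + 7)) = 98/(7(7k + 7)).
Since 7k + 7 ≥ 7k for k ≥ 1, this is ≤ 98/(7·7k) = 2/k.
So |(6k - 8)/(7k + 7) − (6/7)| < ε whenever k > 2/ε.
Take N_0 = 2/ε. If k > N_0 then |(6k - 8)/(7k + 7) − (6/7)| ≤ 2/k < ε.

N_0 = 2/ε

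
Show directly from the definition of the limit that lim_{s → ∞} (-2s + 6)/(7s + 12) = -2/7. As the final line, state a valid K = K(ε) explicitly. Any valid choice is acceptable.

K = (66/49)/ε

Suppose ε > 0. We seek K > 0 such that s > K implies |(-2s + 6)/(7s + 12) + 2/7| < ε.
(-2s + 6)/(7s + 12) + 2/7 = (7(-2s + 6) − (-2)(7s + 12)) / (7(7s + 12)) = 66/(7(7s + 12)).
For s > 0 we have 7s + 12 > 7s, so |(-2s + 6)/(7s + 12) + 2/7| = 66/(7(7s + 12)) < 66/(7·7s) = (66/49)/s.
Thus |(-2s + 6)/(7s + 12) + 2/7| < ε whenever s > (66/49)/ε.
Take K = (66/49)/ε. If s > K then |(-2s + 6)/(7s + 12) + 2/7| < (66/49)/s < ε.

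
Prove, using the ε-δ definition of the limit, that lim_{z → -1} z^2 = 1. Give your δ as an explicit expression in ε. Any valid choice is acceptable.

δ = min(2, ε/4)

Let ε > 0 be given. We seek δ > 0 with 0 < |z + 1| < δ ⇒ |z^2 − 1| < ε.
Factor: z^2 − 1 = (z + 1)(z - 1), so |z^2 − 1| = |z + 1|·|z - 1|.
Impose δ ≤ 2 so that |z| < 3; then |z - 1| ≤ 4.
Hence |z^2 − 1| ≤ 4|z + 1|, which is < ε once |z + 1| < ε/4.
Take δ = min(2, ε/4). If 0 < |z + 1| < δ then both bounds hold and |z^2 − 1| ≤ 4|z + 1| < 4·(ε/4) = ε.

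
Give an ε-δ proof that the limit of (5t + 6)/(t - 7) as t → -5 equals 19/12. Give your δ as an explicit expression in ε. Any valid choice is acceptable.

Let ε > 0 be given. We want δ > 0 with 0 < |t + 5| < δ ⇒ |(5t + 6)/(t - 7) − (19/12)| < ε.
Combining over a common denominator, (5t + 6)/(t - 7) − (19/12) = [(5t + 6)·(-12) − (-19)·(t - 7)] / [(-12)·(t - 7)] = -41(t + 5) / ((-12)(t - 7)).
So |(5t + 6)/(t - 7) − (19/12)| = 41|t + 5| / (12·|t − 7|).
Require δ ≤ 6, so |t − 7| ≥ |-12| − |t + 5| > 12 − 6 = 6.
Hence |(5t + 6)/(t - 7) − (19/12)| < 41|t + 5|/(12·6) = (41/72)|t + 5|, which is < ε once |t + 5| < (72/41)ε.
Take δ = min(6, (72/41)ε). Then 0 < |t + 5| < δ forces both bounds, so |(5t + 6)/(t - 7) − (19/12)| < ε.

δ = min(6, (72/41)ε)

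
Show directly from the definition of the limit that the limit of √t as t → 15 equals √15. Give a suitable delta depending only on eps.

delta = min(15, √15·eps)

Let eps > 0. We want delta > 0 such that 0 < |t − 15| < delta implies |√t − √15| < eps.
Multiplying by the conjugate, |√t − √15| = |t − 15|/(√t + √15).
Restrict delta ≤ 15 so that |t − 15| < 15 forces t > 0, and then √t + √15 > √15.
Hence |√t − √15| < |t − 15|/√15, which is < eps once |t − 15| < √15·eps.
Take delta = min(15, √15·eps). If 0 < |t − 15| < delta then t > 0 and |√t − √15| < |t − 15|/√15 < eps.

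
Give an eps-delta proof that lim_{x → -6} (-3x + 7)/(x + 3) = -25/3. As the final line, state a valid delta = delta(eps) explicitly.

delta = min(3/2, (9/32)eps)

Let eps > 0. We want delta > 0 with 0 < |x + 6| < delta ⇒ |(-3x + 7)/(x + 3) + 25/3| < eps.
Combining over a common denominator, (-3x + 7)/(x + 3) + 25/3 = [(-3x + 7)·(-3) − 25·(x + 3)] / [(-3)·(x + 3)] = -16(x + 6) / ((-3)(x + 3)).
So |(-3x + 7)/(x + 3) + 25/3| = 16|x + 6| / (3·|x + 3|).
Restrict delta ≤ 3/2. Then |x + 6| < 3/2 gives |x + 3| = |(x + 6) + (-3)| ≥ 3 − 3/2 = 3/2.
Hence |(-3x + 7)/(x + 3) + 25/3| < 16|x + 6|/(3·(3/2)) = (32/9)|x + 6|, which is < eps once |x + 6| < (9/32)eps.
Take delta = min(3/2, (9/32)eps). Then 0 < |x + 6| < delta forces both bounds, so |(-3x + 7)/(x + 3) + 25/3| < eps.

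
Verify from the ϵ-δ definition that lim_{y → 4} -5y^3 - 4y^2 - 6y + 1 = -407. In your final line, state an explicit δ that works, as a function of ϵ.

Suppose ϵ > 0. We want δ > 0 such that 0 < |y − 4| < δ implies |(-5y^3 - 4y^2 - 6y + 1) + 407| < ϵ.
(-5y^3 - 4y^2 - 6y + 1) + 407 = -5y^3 - 4y^2 - 6y + 408 = (y − 4)(-5y^2 - 24y - 102).
So |(-5y^3 - 4y^2 - 6y + 1) + 407| = |y − 4|·|-5y^2 - 24y - 102|.
Require δ ≤ 1. Then |y − 4| < 1 gives |y| < 5, and by the triangle inequality |-5y^2 - 24y - 102| ≤ 5·5^2 + 24·5 + 102 = 347.
Hence |(-5y^3 - 4y^2 - 6y + 1) + 407| ≤ 347|y − 4| < ϵ provided |y − 4| < ϵ/347.
Take δ = min(1, ϵ/347). Then 0 < |y − 4| < δ gives both |y − 4| < 1 and |y − 4| < ϵ/347, so |(-5y^3 - 4y^2 - 6y + 1) + 407| < ϵ.

δ = min(1, ϵ/347)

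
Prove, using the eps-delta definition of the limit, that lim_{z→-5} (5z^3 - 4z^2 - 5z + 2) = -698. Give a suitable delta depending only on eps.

delta = min(1, eps/494)

Fix eps > 0. We want delta > 0 such that 0 < |z + 5| < delta implies |(5z^3 - 4z^2 - 5z + 2) + 698| < eps.
(5z^3 - 4z^2 - 5z + 2) + 698 = 5z^3 - 4z^2 - 5z + 700 = (z + 5)(5z^2 - 29z + 140).
So |(5z^3 - 4z^2 - 5z + 2) + 698| = |z + 5|·|5z^2 - 29z + 140|.
Require delta ≤ 1. Then |z + 5| < 1 gives |z| < 6, and by the triangle inequality |5z^2 - 29z + 140| ≤ 5·6^2 + 29·6 + 140 = 494.
Hence |(5z^3 - 4z^2 - 5z + 2) + 698| ≤ 494|z + 5| < eps provided |z + 5| < eps/494.
Take delta = min(1, eps/494). Then 0 < |z + 5| < delta gives both |z + 5| < 1 and |z + 5| < eps/494, so |(5z^3 - 4z^2 - 5z + 2) + 698| < eps.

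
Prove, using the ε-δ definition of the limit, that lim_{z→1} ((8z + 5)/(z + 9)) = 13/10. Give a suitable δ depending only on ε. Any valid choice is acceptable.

δ = min(5, (50/67)ε)

Let ε > 0 be given. We want δ > 0 with 0 < |z − 1| < δ ⇒ |(8z + 5)/(z + 9) − (13/10)| < ε.
Combining over a common denominator, (8z + 5)/(z + 9) − (13/10) = [(8z + 5)·10 − 13·(z + 9)] / [10·(z + 9)] = 67(z − 1) / (10(z + 9)).
So |(8z + 5)/(z + 9) − (13/10)| = 67|z − 1| / (10·|z + 9|).
Require δ ≤ 5, so |z + 9| ≥ |10| − |z − 1| > 10 − 5 = 5.
Hence |(8z + 5)/(z + 9) − (13/10)| < 67|z − 1|/(10·5) = (67/50)|z − 1|, which is < ε once |z − 1| < (50/67)ε.
Take δ = min(5, (50/67)ε). Then 0 < |z − 1| < δ forces both bounds, so |(8z + 5)/(z + 9) − (13/10)| < ε.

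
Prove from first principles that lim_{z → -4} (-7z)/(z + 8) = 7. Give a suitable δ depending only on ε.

Fix ε > 0. We want δ > 0 with 0 < |z + 4| < δ ⇒ |(-7z)/(z + 8) − 7| < ε.
Combining over a common denominator, (-7z)/(z + 8) − 7 = [(-7z)·4 − 28·(z + 8)] / [4·(z + 8)] = -56(z + 4) / (4(z + 8)).
So |(-7z)/(z + 8) − 7| = 56|z + 4| / (4·|z + 8|).
Require δ ≤ 2, so |z + 8| ≥ |4| − |z + 4| > 4 − 2 = 2.
Hence |(-7z)/(z + 8) − 7| < 56|z + 4|/(4·2) = 7|z + 4|, which is < ε once |z + 4| < (1/7)ε.
Take δ = min(2, (1/7)ε). Then 0 < |z + 4| < δ forces both bounds, so |(-7z)/(z + 8) − 7| < ε.

δ = min(2, (1/7)ε)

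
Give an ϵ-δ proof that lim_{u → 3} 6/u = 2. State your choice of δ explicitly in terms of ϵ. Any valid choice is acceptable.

Let ϵ > 0 be given. We seek δ > 0 such that 0 < |u − 3| < δ implies |6/u − 2| < ϵ.
|6/u − 2| = 6·|3 − u|/(3·|u|) = 6|u − 3|/(3|u|).
Require δ ≤ 3/2 so that |u| > 3 − 3/2 = 3/2, hence 3|u| > 9/2.
Then |6/u − 2| < 6|u − 3|/(9/2), which is < ϵ when |u − 3| < (3/4)ϵ.
Take δ = min(3/2, (3/4)ϵ). Then 0 < |u − 3| < δ gives both |u − 3| < 3/2 and |u − 3| < (3/4)ϵ, so |6/u − 2| < ϵ.

δ = min(3/2, (3/4)ϵ)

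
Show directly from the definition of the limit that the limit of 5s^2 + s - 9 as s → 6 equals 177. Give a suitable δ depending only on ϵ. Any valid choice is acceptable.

Let ϵ > 0 be given. We want δ > 0 such that 0 < |s − 6| < δ implies |(5s^2 + s - 9) − 177| < ϵ.
(5s^2 + s - 9) − 177 = 5s^2 + s - 186 = (s − 6)(5s + 31).
So |(5s^2 + s - 9) − 177| = |s − 6|·|5s + 31|.
Require δ ≤ 2. Then |s − 6| < 2 gives |s| < 8, and by the triangle inequality |5s + 31| ≤ 5·8 + 31 = 71.
Hence |(5s^2 + s - 9) − 177| ≤ 71|s − 6| < ϵ provided |s − 6| < ϵ/71.
Take δ = min(2, ϵ/71). Then 0 < |s − 6| < δ gives both |s − 6| < 2 and |s − 6| < ϵ/71, so |(5s^2 + s - 9) − 177| < ϵ.

δ = min(2, ϵ/71)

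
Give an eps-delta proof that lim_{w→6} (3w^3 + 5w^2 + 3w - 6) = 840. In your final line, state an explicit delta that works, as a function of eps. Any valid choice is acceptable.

Suppose eps > 0. We want delta > 0 such that 0 < |w − 6| < delta implies |(3w^3 + 5w^2 + 3w - 6) − 840| < eps.
(3w^3 + 5w^2 + 3w - 6) − 840 = 3w^3 + 5w^2 + 3w - 846 = (w − 6)(3w^2 + 23w + 141).
So |(3w^3 + 5w^2 + 3w - 6) − 840| = |w − 6|·|3w^2 + 23w + 141|.
Assume first that |w − 6| < 2, so |w| < 8. Then |3w^2 + 23w + 141| ≤ 3·8^2 + 23·8 + 141 = 517.
Hence |(3w^3 + 5w^2 + 3w - 6) − 840| ≤ 517|w − 6| < eps provided |w − 6| < eps/517.
Take delta = min(2, eps/517). Then 0 < |w − 6| < delta gives both |w − 6| < 2 and |w − 6| < eps/517, so |(3w^3 + 5w^2 + 3w - 6) − 840| < eps.

delta = min(2, eps/517)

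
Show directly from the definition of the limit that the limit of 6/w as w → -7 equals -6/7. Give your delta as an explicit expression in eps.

Let eps > 0 be given. We seek delta > 0 such that 0 < |w + 7| < delta implies |6/w + 6/7| < eps.
|6/w + 6/7| = 6·|-7 − w|/(7·|w|) = 6|w + 7|/(7|w|).
Restrict delta ≤ 7/2. Then |w + 7| < 7/2 gives |w| > 7/2, so 7|w| > 49/2.
Then |6/w + 6/7| < 6|w + 7|/(49/2), which is < eps when |w + 7| < (49/12)eps.
Take delta = min(7/2, (49/12)eps). Then 0 < |w + 7| < delta gives both |w + 7| < 7/2 and |w + 7| < (49/12)eps, so |6/w + 6/7| < eps.

delta = min(7/2, (49/12)eps)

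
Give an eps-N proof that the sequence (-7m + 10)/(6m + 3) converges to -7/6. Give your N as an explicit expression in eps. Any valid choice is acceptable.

Suppose eps > 0. For m ≥ 1, |(-7m + 10)/(6m + 3) + 7/6| = |81|/(6(6m + 3)) = 81/(6(6m + 3)).
Since 6m + 3 ≥ 6m for m ≥ 1, this is ≤ 81/(6·6m) = (9/4)/m.
So |(-7m + 10)/(6m + 3) + 7/6| < eps whenever m > (9/4)/eps.
Take N = (9/4)/eps. If m > N then |(-7m + 10)/(6m + 3) + 7/6| ≤ (9/4)/m < eps.

N = (9/4)/eps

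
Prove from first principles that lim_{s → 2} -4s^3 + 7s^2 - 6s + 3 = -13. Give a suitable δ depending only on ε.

δ = min(1, ε/47)

Fix ε > 0. We want δ > 0 such that 0 < |s − 2| < δ implies |(-4s^3 + 7s^2 - 6s + 3) + 13| < ε.
(-4s^3 + 7s^2 - 6s + 3) + 13 = -4s^3 + 7s^2 - 6s + 16 = (s − 2)(-4s^2 - s - 8).
So |(-4s^3 + 7s^2 - 6s + 3) + 13| = |s − 2|·|-4s^2 - s - 8|.
Assume first that |s − 2| < 1, so |s| < 3. Then |-4s^2 - s - 8| ≤ 4·3^2 + 3 + 8 = 47.
Hence |(-4s^3 + 7s^2 - 6s + 3) + 13| ≤ 47|s − 2| < ε provided |s − 2| < ε/47.
Choosing δ = min(1, ε/47) ensures both conditions, hence |(-4s^3 + 7s^2 - 6s + 3) + 13| < ε.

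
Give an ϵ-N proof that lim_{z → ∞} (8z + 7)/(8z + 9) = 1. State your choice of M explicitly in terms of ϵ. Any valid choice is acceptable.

M = (1/4)/ϵ

Fix ϵ > 0. We seek M > 0 such that z > M implies |(8z + 7)/(8z + 9) − 1| < ϵ.
(8z + 7)/(8z + 9) − 1 = (8(8z + 7) − 8(8z + 9)) / (8(8z + 9)) = -16/(8(8z + 9)).
For z > 0 we have 8z + 9 > 8z, so |(8z + 7)/(8z + 9) − 1| = 16/(8(8z + 9)) < 16/(8·8z) = (1/4)/z.
Thus |(8z + 7)/(8z + 9) − 1| < ϵ whenever z > (1/4)/ϵ.
Take M = (1/4)/ϵ. If z > M then |(8z + 7)/(8z + 9) − 1| < (1/4)/z < ϵ.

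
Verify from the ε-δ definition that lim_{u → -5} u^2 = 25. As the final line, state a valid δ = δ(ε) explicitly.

δ = min(1, ε/11)

Let ε > 0. We seek δ > 0 with 0 < |u + 5| < δ ⇒ |u^2 − 25| < ε.
Factor: u^2 − 25 = (u + 5)(u - 5), so |u^2 − 25| = |u + 5|·|u - 5|.
Impose δ ≤ 1 so that |u| < 6; then |u - 5| ≤ 11.
Hence |u^2 − 25| ≤ 11|u + 5|, which is < ε once |u + 5| < ε/11.
Take δ = min(1, ε/11). If 0 < |u + 5| < δ then both bounds hold and |u^2 − 25| ≤ 11|u + 5| < 11·(ε/11) = ε.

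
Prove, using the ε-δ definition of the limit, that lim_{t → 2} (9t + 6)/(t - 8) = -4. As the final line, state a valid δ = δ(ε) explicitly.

Let ε > 0 be given. We want δ > 0 with 0 < |t − 2| < δ ⇒ |(9t + 6)/(t - 8) + 4| < ε.
Combining over a common denominator, (9t + 6)/(t - 8) + 4 = [(9t + 6)·(-6) − 24·(t - 8)] / [(-6)·(t - 8)] = -78(t − 2) / ((-6)(t - 8)).
So |(9t + 6)/(t - 8) + 4| = 78|t − 2| / (6·|t − 8|).
Require δ ≤ 3, so |t − 8| ≥ |-6| − |t − 2| > 6 − 3 = 3.
Hence |(9t + 6)/(t - 8) + 4| < 78|t − 2|/(6·3) = (13/3)|t − 2|, which is < ε once |t − 2| < (3/13)ε.
Take δ = min(3, (3/13)ε). Then 0 < |t − 2| < δ forces both bounds, so |(9t + 6)/(t - 8) + 4| < ε.

δ = min(3, (3/13)ε)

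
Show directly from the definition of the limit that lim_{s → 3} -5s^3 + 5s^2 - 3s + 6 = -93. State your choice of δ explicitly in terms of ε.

Suppose ε > 0. We want δ > 0 such that 0 < |s − 3| < δ implies |(-5s^3 + 5s^2 - 3s + 6) + 93| < ε.
(-5s^3 + 5s^2 - 3s + 6) + 93 = -5s^3 + 5s^2 - 3s + 99 = (s − 3)(-5s^2 - 10s - 33).
So |(-5s^3 + 5s^2 - 3s + 6) + 93| = |s − 3|·|-5s^2 - 10s - 33|.
Require δ ≤ 1. Then |s − 3| < 1 gives |s| < 4, and by the triangle inequality |-5s^2 - 10s - 33| ≤ 5·4^2 + 10·4 + 33 = 153.
Hence |(-5s^3 + 5s^2 - 3s + 6) + 93| ≤ 153|s − 3| < ε provided |s − 3| < ε/153.
Take δ = min(1, ε/153). Then 0 < |s − 3| < δ gives both |s − 3| < 1 and |s − 3| < ε/153, so |(-5s^3 + 5s^2 - 3s + 6) + 93| < ε.

δ = min(1, ε/153)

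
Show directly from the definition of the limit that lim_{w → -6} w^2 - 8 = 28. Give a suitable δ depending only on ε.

Let ε > 0 be given. We want δ > 0 such that 0 < |w + 6| < δ implies |(w^2 - 8) − 28| < ε.
(w^2 - 8) − 28 = w^2 - 36 = (w + 6)(w - 6).
So |(w^2 - 8) − 28| = |w + 6|·|w - 6|.
Require δ ≤ 1. Then |w + 6| < 1 gives |w| < 7, and by the triangle inequality |w - 6| ≤ 7 + 6 = 13.
Hence |(w^2 - 8) − 28| ≤ 13|w + 6| < ε provided |w + 6| < ε/13.
Choosing δ = min(1, ε/13) ensures both conditions, hence |(w^2 - 8) − 28| < ε.

δ = min(1, ε/13)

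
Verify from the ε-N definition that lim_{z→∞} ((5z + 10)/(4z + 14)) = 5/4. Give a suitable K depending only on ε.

K = (15/8)/ε

Let ε > 0 be given. We seek K > 0 such that z > K implies |(5z + 10)/(4z + 14) − (5/4)| < ε.
(5z + 10)/(4z + 14) − (5/4) = (4(5z + 10) − 5(4z + 14)) / (4(4z + 14)) = -30/(4(4z + 14)).
For z > 0 we have 4z + 14 > 4z, so |(5z + 10)/(4z + 14) − (5/4)| = 30/(4(4z + 14)) < 30/(4·4z) = (15/8)/z.
Thus |(5z + 10)/(4z + 14) − (5/4)| < ε whenever z > (15/8)/ε.
Take K = (15/8)/ε. If z > K then |(5z + 10)/(4z + 14) − (5/4)| < (15/8)/z < ε.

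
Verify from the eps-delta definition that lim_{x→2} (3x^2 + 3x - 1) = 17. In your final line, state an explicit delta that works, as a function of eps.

Suppose eps > 0. We want delta > 0 such that 0 < |x − 2| < delta implies |(3x^2 + 3x - 1) − 17| < eps.
(3x^2 + 3x - 1) − 17 = 3x^2 + 3x - 18 = (x − 2)(3x + 9).
So |(3x^2 + 3x - 1) − 17| = |x − 2|·|3x + 9|.
Assume first that |x − 2| < 1, so |x| < 3. Then |3x + 9| ≤ 3·3 + 9 = 18.
Hence |(3x^2 + 3x - 1) − 17| ≤ 18|x − 2| < eps provided |x − 2| < eps/18.
Choosing delta = min(1, eps/18) ensures both conditions, hence |(3x^2 + 3x - 1) − 17| < eps.

delta = min(1, eps/18)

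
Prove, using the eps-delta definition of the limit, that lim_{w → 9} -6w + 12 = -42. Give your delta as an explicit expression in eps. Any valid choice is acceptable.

delta = eps/6

Suppose eps > 0. We need delta > 0 so that 0 < |w − 9| < delta implies |(-6w + 12) + 42| < eps.
Since (-6w + 12) + 42 = -6(w − 9), we have |(-6w + 12) + 42| = 6|w − 9|.
So 6|w − 9| < eps exactly when |w − 9| < eps/6.
Choosing delta = eps/6 gives |(-6w + 12) + 42| = 6|w − 9| < eps whenever |w − 9| < delta.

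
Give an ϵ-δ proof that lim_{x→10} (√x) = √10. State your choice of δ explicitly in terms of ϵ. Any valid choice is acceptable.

δ = min(10, √10·ϵ)

Suppose ϵ > 0. We want δ > 0 such that 0 < |x − 10| < δ implies |√x − √10| < ϵ.
Rationalise: √x − √10 = (x − 10)/(√x + √10), so |√x − √10| = |x − 10|/(√x + √10).
Restrict δ ≤ 10 so that |x − 10| < 10 forces x > 0, and then √x + √10 > √10.
Hence |√x − √10| < |x − 10|/√10, which is < ϵ once |x − 10| < √10·ϵ.
Take δ = min(10, √10·ϵ). If 0 < |x − 10| < δ then x > 0 and |√x − √10| < |x − 10|/√10 < ϵ.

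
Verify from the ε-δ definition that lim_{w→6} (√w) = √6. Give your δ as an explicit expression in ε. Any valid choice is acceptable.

Fix ε > 0. We want δ > 0 such that 0 < |w − 6| < δ implies |√w − √6| < ε.
Rationalise: √w − √6 = (w − 6)/(√w + √6), so |√w − √6| = |w − 6|/(√w + √6).
Restrict δ ≤ 6 so that |w − 6| < 6 forces w > 0, and then √w + √6 > √6.
Hence |√w − √6| < |w − 6|/√6, which is < ε once |w − 6| < √6·ε.
Take δ = min(6, √6·ε). If 0 < |w − 6| < δ then w > 0 and |√w − √6| < |w − 6|/√6 < ε.

δ = min(6, √6·ε)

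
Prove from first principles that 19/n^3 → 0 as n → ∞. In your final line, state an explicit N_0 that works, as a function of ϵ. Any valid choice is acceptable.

N_0 = (19/ϵ)^{1/3}

Let ϵ > 0 be given. For n ≥ 1, |19/n^3 − 0| = 19/n^3.
19/n^3 < ϵ ⇔ n^3 > 19/ϵ ⇔ n > (19/ϵ)^{1/3}.
Take N_0 = (19/ϵ)^{1/3}. Then n > N_0 implies 19/n^3 < ϵ.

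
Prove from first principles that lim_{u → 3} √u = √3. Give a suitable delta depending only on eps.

delta = min(3, √3·eps)

Suppose eps > 0. We want delta > 0 such that 0 < |u − 3| < delta implies |√u − √3| < eps.
Multiplying by the conjugate, |√u − √3| = |u − 3|/(√u + √3).
Restrict delta ≤ 3 so that |u − 3| < 3 forces u > 0, and then √u + √3 > √3.
Hence |√u − √3| < |u − 3|/√3, which is < eps once |u − 3| < √3·eps.
Take delta = min(3, √3·eps). If 0 < |u − 3| < delta then u > 0 and |√u − √3| < |u − 3|/√3 < eps.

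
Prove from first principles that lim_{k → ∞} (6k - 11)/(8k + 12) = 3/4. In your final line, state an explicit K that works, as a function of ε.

Suppose ε > 0. For k ≥ 1, |(6k - 11)/(8k + 12) − (3/4)| = |-160|/(8(8k + 12)) = 160/(8(8k + 12)).
Since 8k + 12 ≥ 8k for k ≥ 1, this is ≤ 160/(8·8k) = (5/2)/k.
So |(6k - 11)/(8k + 12) − (3/4)| < ε whenever k > (5/2)/ε.
Take K = (5/2)/ε. If k > K then |(6k - 11)/(8k + 12) − (3/4)| ≤ (5/2)/k < ε.

K = (5/2)/ε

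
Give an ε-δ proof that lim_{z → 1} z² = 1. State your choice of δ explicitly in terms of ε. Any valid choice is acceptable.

δ = min(1, ε/3)

Let ε > 0. We seek δ > 0 with 0 < |z − 1| < δ ⇒ |z² − 1| < ε.
Factor: z² − 1 = (z − 1)(z + 1), so |z² − 1| = |z − 1|·|z + 1|.
Impose δ ≤ 1 so that |z| < 2; then |z + 1| ≤ 3.
Hence |z² − 1| ≤ 3|z − 1|, which is < ε once |z − 1| < ε/3.
Take δ = min(1, ε/3). If 0 < |z − 1| < δ then both bounds hold and |z² − 1| ≤ 3|z − 1| < 3·(ε/3) = ε.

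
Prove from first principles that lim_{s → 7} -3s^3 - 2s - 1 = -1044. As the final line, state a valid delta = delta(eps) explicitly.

delta = min(1, eps/509)

Fix eps > 0. We want delta > 0 such that 0 < |s − 7| < delta implies |(-3s^3 - 2s - 1) + 1044| < eps.
(-3s^3 - 2s - 1) + 1044 = -3s^3 - 2s + 1043 = (s − 7)(-3s^2 - 21s - 149).
So |(-3s^3 - 2s - 1) + 1044| = |s − 7|·|-3s^2 - 21s - 149|.
Require delta ≤ 1. Then |s − 7| < 1 gives |s| < 8, and by the triangle inequality |-3s^2 - 21s - 149| ≤ 3·8^2 + 21·8 + 149 = 509.
Hence |(-3s^3 - 2s - 1) + 1044| ≤ 509|s − 7| < eps provided |s − 7| < eps/509.
Take delta = min(1, eps/509). Then 0 < |s − 7| < delta gives both |s − 7| < 1 and |s − 7| < eps/509, so |(-3s^3 - 2s - 1) + 1044| < eps.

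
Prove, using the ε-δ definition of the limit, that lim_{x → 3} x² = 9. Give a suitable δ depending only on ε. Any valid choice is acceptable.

Let ε > 0 be given. We seek δ > 0 with 0 < |x − 3| < δ ⇒ |x² − 9| < ε.
Factor: x² − 9 = (x − 3)(x + 3), so |x² − 9| = |x − 3|·|x + 3|.
Restrict δ ≤ 2. Then |x − 3| < 2 gives |x| < 5, so by the triangle inequality |x + 3| ≤ 5 + 3 = 8.
Hence |x² − 9| ≤ 8|x − 3|, which is < ε once |x − 3| < ε/8.
Take δ = min(2, ε/8). If 0 < |x − 3| < δ then both bounds hold and |x² − 9| ≤ 8|x − 3| < 8·(ε/8) = ε.

δ = min(2, ε/8)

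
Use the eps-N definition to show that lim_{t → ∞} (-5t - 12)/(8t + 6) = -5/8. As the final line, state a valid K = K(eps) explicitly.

K = (33/32)/eps

Suppose eps > 0. We seek K > 0 such that t > K implies |(-5t - 12)/(8t + 6) + 5/8| < eps.
(-5t - 12)/(8t + 6) + 5/8 = (8(-5t - 12) − (-5)(8t + 6)) / (8(8t + 6)) = -66/(8(8t + 6)).
For t > 0 we have 8t + 6 > 8t, so |(-5t - 12)/(8t + 6) + 5/8| = 66/(8(8t + 6)) < 66/(8·8t) = (33/32)/t.
Thus |(-5t - 12)/(8t + 6) + 5/8| < eps whenever t > (33/32)/eps.
Take K = (33/32)/eps. If t > K then |(-5t - 12)/(8t + 6) + 5/8| < (33/32)/t < eps.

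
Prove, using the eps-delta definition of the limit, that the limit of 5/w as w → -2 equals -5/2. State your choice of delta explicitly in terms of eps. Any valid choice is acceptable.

delta = min(1, (2/5)eps)

Fix eps > 0. We seek delta > 0 such that 0 < |w + 2| < delta implies |5/w + 5/2| < eps.
|5/w + 5/2| = 5·|-2 − w|/(2·|w|) = 5|w + 2|/(2|w|).
Require delta ≤ 1 so that |w| > 2 − 1 = 1, hence 2|w| > 2.
Then |5/w + 5/2| < 5|w + 2|/2, which is < eps when |w + 2| < (2/5)eps.
Take delta = min(1, (2/5)eps). Then 0 < |w + 2| < delta gives both |w + 2| < 1 and |w + 2| < (2/5)eps, so |5/w + 5/2| < eps.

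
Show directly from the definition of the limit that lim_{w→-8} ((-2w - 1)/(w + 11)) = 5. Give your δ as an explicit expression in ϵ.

Fix ϵ > 0. We want δ > 0 with 0 < |w + 8| < δ ⇒ |(-2w - 1)/(w + 11) − 5| < ϵ.
Combining over a common denominator, (-2w - 1)/(w + 11) − 5 = [(-2w - 1)·3 − 15·(w + 11)] / [3·(w + 11)] = -21(w + 8) / (3(w + 11)).
So |(-2w - 1)/(w + 11) − 5| = 21|w + 8| / (3·|w + 11|).
Require δ ≤ 3/2, so |w + 11| ≥ |3| − |w + 8| > 3 − 3/2 = 3/2.
Hence |(-2w - 1)/(w + 11) − 5| < 21|w + 8|/(3·(3/2)) = (14/3)|w + 8|, which is < ϵ once |w + 8| < (3/14)ϵ.
Take δ = min(3/2, (3/14)ϵ). Then 0 < |w + 8| < δ forces both bounds, so |(-2w - 1)/(w + 11) − 5| < ϵ.

δ = min(3/2, (3/14)ϵ)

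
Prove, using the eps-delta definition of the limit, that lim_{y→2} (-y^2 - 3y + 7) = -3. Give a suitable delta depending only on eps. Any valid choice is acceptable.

Suppose eps > 0. We want delta > 0 such that 0 < |y − 2| < delta implies |(-y^2 - 3y + 7) + 3| < eps.
(-y^2 - 3y + 7) + 3 = -y^2 - 3y + 10 = (y − 2)(-y - 5).
So |(-y^2 - 3y + 7) + 3| = |y − 2|·|-y - 5|.
Require delta ≤ 1. Then |y − 2| < 1 gives |y| < 3, and by the triangle inequality |-y - 5| ≤ 3 + 5 = 8.
Hence |(-y^2 - 3y + 7) + 3| ≤ 8|y − 2| < eps provided |y − 2| < eps/8.
Take delta = min(1, eps/8). Then 0 < |y − 2| < delta gives both |y − 2| < 1 and |y − 2| < eps/8, so |(-y^2 - 3y + 7) + 3| < eps.

delta = min(1, eps/8)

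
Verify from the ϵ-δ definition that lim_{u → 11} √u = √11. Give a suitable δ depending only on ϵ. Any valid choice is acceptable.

δ = min(11, √11·ϵ)

Fix ϵ > 0. We want δ > 0 such that 0 < |u − 11| < δ implies |√u − √11| < ϵ.
Multiplying by the conjugate, |√u − √11| = |u − 11|/(√u + √11).
Restrict δ ≤ 11 so that |u − 11| < 11 forces u > 0, and then √u + √11 > √11.
Hence |√u − √11| < |u − 11|/√11, which is < ϵ once |u − 11| < √11·ϵ.
Take δ = min(11, √11·ϵ). If 0 < |u − 11| < δ then u > 0 and |√u − √11| < |u − 11|/√11 < ϵ.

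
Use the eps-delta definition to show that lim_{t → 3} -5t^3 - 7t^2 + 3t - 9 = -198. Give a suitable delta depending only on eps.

Let eps > 0. We want delta > 0 such that 0 < |t − 3| < delta implies |(-5t^3 - 7t^2 + 3t - 9) + 198| < eps.
(-5t^3 - 7t^2 + 3t - 9) + 198 = -5t^3 - 7t^2 + 3t + 189 = (t − 3)(-5t^2 - 22t - 63).
So |(-5t^3 - 7t^2 + 3t - 9) + 198| = |t − 3|·|-5t^2 - 22t - 63|.
Assume first that |t − 3| < 2, so |t| < 5. Then |-5t^2 - 22t - 63| ≤ 5·5^2 + 22·5 + 63 = 298.
Hence |(-5t^3 - 7t^2 + 3t - 9) + 198| ≤ 298|t − 3| < eps provided |t − 3| < eps/298.
Take delta = min(2, eps/298). Then 0 < |t − 3| < delta gives both |t − 3| < 2 and |t − 3| < eps/298, so |(-5t^3 - 7t^2 + 3t - 9) + 198| < eps.

delta = min(2, eps/298)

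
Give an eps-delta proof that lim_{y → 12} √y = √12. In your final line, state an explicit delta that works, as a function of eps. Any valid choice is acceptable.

delta = min(12, √12·eps)

Fix eps > 0. We want delta > 0 such that 0 < |y − 12| < delta implies |√y − √12| < eps.
Rationalise: √y − √12 = (y − 12)/(√y + √12), so |√y − √12| = |y − 12|/(√y + √12).
Restrict delta ≤ 12 so that |y − 12| < 12 forces y > 0, and then √y + √12 > √12.
Hence |√y − √12| < |y − 12|/√12, which is < eps once |y − 12| < √12·eps.
Take delta = min(12, √12·eps). If 0 < |y − 12| < delta then y > 0 and |√y − √12| < |y − 12|/√12 < eps.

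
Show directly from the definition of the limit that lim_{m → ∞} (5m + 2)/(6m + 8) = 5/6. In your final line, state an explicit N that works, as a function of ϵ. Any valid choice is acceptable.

Suppose ϵ > 0. For m ≥ 1, |(5m + 2)/(6m + 8) − (5/6)| = |-28|/(6(6m + 8)) = 28/(6(6m + 8)).
Since 6m + 8 ≥ 6m for m ≥ 1, this is ≤ 28/(6·6m) = (7/9)/m.
So |(5m + 2)/(6m + 8) − (5/6)| < ϵ whenever m > (7/9)/ϵ.
Take N = (7/9)/ϵ. If m > N then |(5m + 2)/(6m + 8) − (5/6)| ≤ (7/9)/m < ϵ.

N = (7/9)/ϵ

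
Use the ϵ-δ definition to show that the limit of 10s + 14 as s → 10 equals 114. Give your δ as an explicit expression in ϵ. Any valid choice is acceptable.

Let ϵ > 0 be given. We need δ > 0 so that 0 < |s − 10| < δ implies |(10s + 14) − 114| < ϵ.
Since (10s + 14) − 114 = 10(s − 10), we have |(10s + 14) − 114| = 10|s − 10|.
So 10|s − 10| < ϵ exactly when |s − 10| < ϵ/10.
Choosing δ = ϵ/10 gives |(10s + 14) − 114| = 10|s − 10| < ϵ whenever |s − 10| < δ.

δ = ϵ/10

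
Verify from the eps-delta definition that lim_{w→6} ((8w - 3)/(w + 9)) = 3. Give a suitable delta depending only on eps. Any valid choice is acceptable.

delta = min(15/2, (3/2)eps)

Let eps > 0 be given. We want delta > 0 with 0 < |w − 6| < delta ⇒ |(8w - 3)/(w + 9) − 3| < eps.
Combining over a common denominator, (8w - 3)/(w + 9) − 3 = [(8w - 3)·15 − 45·(w + 9)] / [15·(w + 9)] = 75(w − 6) / (15(w + 9)).
So |(8w - 3)/(w + 9) − 3| = 75|w − 6| / (15·|w + 9|).
Restrict delta ≤ 15/2. Then |w − 6| < 15/2 gives |w + 9| = |(w − 6) + 15| ≥ 15 − 15/2 = 15/2.
Hence |(8w - 3)/(w + 9) − 3| < 75|w − 6|/(15·(15/2)) = (2/3)|w − 6|, which is < eps once |w − 6| < (3/2)eps.
Take delta = min(15/2, (3/2)eps). Then 0 < |w − 6| < delta forces both bounds, so |(8w - 3)/(w + 9) − 3| < eps.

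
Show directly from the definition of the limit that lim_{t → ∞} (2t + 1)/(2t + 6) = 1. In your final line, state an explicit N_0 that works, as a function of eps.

N_0 = (5/2)/eps

Let eps > 0. We seek N_0 > 0 such that t > N_0 implies |(2t + 1)/(2t + 6) − 1| < eps.
(2t + 1)/(2t + 6) − 1 = (2(2t + 1) − 2(2t + 6)) / (2(2t + 6)) = -10/(2(2t + 6)).
For t > 0 we have 2t + 6 > 2t, so |(2t + 1)/(2t + 6) − 1| = 10/(2(2t + 6)) < 10/(2·2t) = (5/2)/t.
Thus |(2t + 1)/(2t + 6) − 1| < eps whenever t > (5/2)/eps.
Take N_0 = (5/2)/eps. If t > N_0 then |(2t + 1)/(2t + 6) − 1| < (5/2)/t < eps.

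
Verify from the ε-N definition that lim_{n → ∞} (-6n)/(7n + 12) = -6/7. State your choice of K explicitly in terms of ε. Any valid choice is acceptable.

K = (72/49)/ε

Let ε > 0. For n ≥ 1, |(-6n)/(7n + 12) + 6/7| = |72|/(7(7n + 12)) = 72/(7(7n + 12)).
Since 7n + 12 ≥ 7n for n ≥ 1, this is ≤ 72/(7·7n) = (72/49)/n.
So |(-6n)/(7n + 12) + 6/7| < ε whenever n > (72/49)/ε.
Take K = (72/49)/ε. If n > K then |(-6n)/(7n + 12) + 6/7| ≤ (72/49)/n < ε.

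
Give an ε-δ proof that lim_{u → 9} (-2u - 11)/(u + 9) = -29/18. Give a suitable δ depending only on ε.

Fix ε > 0. We want δ > 0 with 0 < |u − 9| < δ ⇒ |(-2u - 11)/(u + 9) + 29/18| < ε.
Combining over a common denominator, (-2u - 11)/(u + 9) + 29/18 = [(-2u - 11)·18 − (-29)·(u + 9)] / [18·(u + 9)] = -7(u − 9) / (18(u + 9)).
So |(-2u - 11)/(u + 9) + 29/18| = 7|u − 9| / (18·|u + 9|).
Restrict δ ≤ 9. Then |u − 9| < 9 gives |u + 9| = |(u − 9) + 18| ≥ 18 − 9 = 9.
Hence |(-2u - 11)/(u + 9) + 29/18| < 7|u − 9|/(18·9) = (7/162)|u − 9|, which is < ε once |u − 9| < (162/7)ε.
Take δ = min(9, (162/7)ε). Then 0 < |u − 9| < δ forces both bounds, so |(-2u - 11)/(u + 9) + 29/18| < ε.

δ = min(9, (162/7)ε)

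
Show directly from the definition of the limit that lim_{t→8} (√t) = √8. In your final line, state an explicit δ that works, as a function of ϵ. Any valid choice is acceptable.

δ = min(8, √8·ϵ)

Suppose ϵ > 0. We want δ > 0 such that 0 < |t − 8| < δ implies |√t − √8| < ϵ.
Multiplying by the conjugate, |√t − √8| = |t − 8|/(√t + √8).
Restrict δ ≤ 8 so that |t − 8| < 8 forces t > 0, and then √t + √8 > √8.
Hence |√t − √8| < |t − 8|/√8, which is < ϵ once |t − 8| < √8·ϵ.
Take δ = min(8, √8·ϵ). If 0 < |t − 8| < δ then t > 0 and |√t − √8| < |t − 8|/√8 < ϵ.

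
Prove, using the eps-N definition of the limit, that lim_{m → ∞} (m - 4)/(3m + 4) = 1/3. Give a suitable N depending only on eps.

Let eps > 0. For m ≥ 1, |(m - 4)/(3m + 4) − (1/3)| = |-16|/(3(3m + 4)) = 16/(3(3m + 4)).
Since 3m + 4 ≥ 3m for m ≥ 1, this is ≤ 16/(3·3m) = (16/9)/m.
So |(m - 4)/(3m + 4) − (1/3)| < eps whenever m > (16/9)/eps.
Take N = (16/9)/eps. If m > N then |(m - 4)/(3m + 4) − (1/3)| ≤ (16/9)/m < eps.

N = (16/9)/eps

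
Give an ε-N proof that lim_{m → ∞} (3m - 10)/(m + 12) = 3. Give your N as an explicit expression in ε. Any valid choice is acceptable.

N = 46/ε

Let ε > 0 be given. For m ≥ 1, |(3m - 10)/(m + 12) − 3| = |-46|/((m + 12)) = 46/((m + 12)).
Since m + 12 ≥ m for m ≥ 1, this is ≤ 46/(m) = 46/m.
So |(3m - 10)/(m + 12) − 3| < ε whenever m > 46/ε.
Take N = 46/ε. If m > N then |(3m - 10)/(m + 12) − 3| ≤ 46/m < ε.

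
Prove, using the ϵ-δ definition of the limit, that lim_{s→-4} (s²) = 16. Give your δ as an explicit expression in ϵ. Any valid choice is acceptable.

δ = min(1, ϵ/9)

Fix ϵ > 0. We seek δ > 0 with 0 < |s + 4| < δ ⇒ |s² − 16| < ϵ.
Factor: s² − 16 = (s + 4)(s - 4), so |s² − 16| = |s + 4|·|s - 4|.
Restrict δ ≤ 1. Then |s + 4| < 1 gives |s| < 5, so by the triangle inequality |s - 4| ≤ 5 + 4 = 9.
Hence |s² − 16| ≤ 9|s + 4|, which is < ϵ once |s + 4| < ϵ/9.
Take δ = min(1, ϵ/9). If 0 < |s + 4| < δ then both bounds hold and |s² − 16| ≤ 9|s + 4| < 9·(ϵ/9) = ϵ.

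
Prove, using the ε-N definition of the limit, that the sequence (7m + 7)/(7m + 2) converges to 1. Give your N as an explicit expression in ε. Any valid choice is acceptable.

N = (5/7)/ε

Let ε > 0 be given. For m ≥ 1, |(7m + 7)/(7m + 2) − 1| = |35|/(7(7m + 2)) = 35/(7(7m + 2)).
Since 7m + 2 ≥ 7m for m ≥ 1, this is ≤ 35/(7·7m) = (5/7)/m.
So |(7m + 7)/(7m + 2) − 1| < ε whenever m > (5/7)/ε.
Take N = (5/7)/ε. If m > N then |(7m + 7)/(7m + 2) − 1| ≤ (5/7)/m < ε.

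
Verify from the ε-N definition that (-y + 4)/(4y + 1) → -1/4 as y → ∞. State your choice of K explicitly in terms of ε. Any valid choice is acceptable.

K = (17/16)/ε

Let ε > 0. We seek K > 0 such that y > K implies |(-y + 4)/(4y + 1) + 1/4| < ε.
(-y + 4)/(4y + 1) + 1/4 = (4(-y + 4) − (-1)(4y + 1)) / (4(4y + 1)) = 17/(4(4y + 1)).
For y > 0 we have 4y + 1 > 4y, so |(-y + 4)/(4y + 1) + 1/4| = 17/(4(4y + 1)) < 17/(4·4y) = (17/16)/y.
Thus |(-y + 4)/(4y + 1) + 1/4| < ε whenever y > (17/16)/ε.
Take K = (17/16)/ε. If y > K then |(-y + 4)/(4y + 1) + 1/4| < (17/16)/y < ε.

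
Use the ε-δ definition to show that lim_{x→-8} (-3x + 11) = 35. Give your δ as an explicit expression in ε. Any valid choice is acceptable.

δ = ε/3

Fix ε > 0. We need δ > 0 so that 0 < |x + 8| < δ implies |(-3x + 11) − 35| < ε.
Since (-3x + 11) − 35 = -3(x + 8), we have |(-3x + 11) − 35| = 3|x + 8|.
Thus it suffices that |x + 8| < ε/3.
Take δ = ε/3. If 0 < |x + 8| < δ then |(-3x + 11) − 35| = 3|x + 8| < 3·(ε/3) = ε.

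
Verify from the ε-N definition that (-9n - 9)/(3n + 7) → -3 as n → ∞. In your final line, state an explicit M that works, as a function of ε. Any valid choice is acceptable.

M = 4/ε

Let ε > 0 be given. For n ≥ 1, |(-9n - 9)/(3n + 7) + 3| = |36|/(3(3n + 7)) = 36/(3(3n + 7)).
Since 3n + 7 ≥ 3n for n ≥ 1, this is ≤ 36/(3·3n) = 4/n.
So |(-9n - 9)/(3n + 7) + 3| < ε whenever n > 4/ε.
Take M = 4/ε. If n > M then |(-9n - 9)/(3n + 7) + 3| ≤ 4/n < ε.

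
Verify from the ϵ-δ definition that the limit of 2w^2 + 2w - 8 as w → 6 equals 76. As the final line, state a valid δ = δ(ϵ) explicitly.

Fix ϵ > 0. We want δ > 0 such that 0 < |w − 6| < δ implies |(2w^2 + 2w - 8) − 76| < ϵ.
(2w^2 + 2w - 8) − 76 = 2w^2 + 2w - 84 = (w − 6)(2w + 14).
So |(2w^2 + 2w - 8) − 76| = |w − 6|·|2w + 14|.
Require δ ≤ 2. Then |w − 6| < 2 gives |w| < 8, and by the triangle inequality |2w + 14| ≤ 2·8 + 14 = 30.
Hence |(2w^2 + 2w - 8) − 76| ≤ 30|w − 6| < ϵ provided |w − 6| < ϵ/30.
Choosing δ = min(2, ϵ/30) ensures both conditions, hence |(2w^2 + 2w - 8) − 76| < ϵ.

δ = min(2, ϵ/30)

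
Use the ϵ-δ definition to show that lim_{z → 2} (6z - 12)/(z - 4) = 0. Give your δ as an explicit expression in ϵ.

δ = min(1, (1/6)ϵ)

Fix ϵ > 0. We want δ > 0 with 0 < |z − 2| < δ ⇒ |(6z - 12)/(z - 4) − 0| < ϵ.
Combining over a common denominator, (6z - 12)/(z - 4) − 0 = [(6z - 12)·(-2) − 0·(z - 4)] / [(-2)·(z - 4)] = -12(z − 2) / ((-2)(z - 4)).
So |(6z - 12)/(z - 4) − 0| = 12|z − 2| / (2·|z − 4|).
Restrict δ ≤ 1. Then |z − 2| < 1 gives |z − 4| = |(z − 2) + (-2)| ≥ 2 − 1 = 1.
Hence |(6z - 12)/(z - 4) − 0| < 12|z − 2|/(2·1) = 6|z − 2|, which is < ϵ once |z − 2| < (1/6)ϵ.
Take δ = min(1, (1/6)ϵ). Then 0 < |z − 2| < δ forces both bounds, so |(6z - 12)/(z - 4) − 0| < ϵ.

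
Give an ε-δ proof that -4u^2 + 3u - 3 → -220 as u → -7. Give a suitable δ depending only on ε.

δ = min(2, ε/67)

Let ε > 0 be given. We want δ > 0 such that 0 < |u + 7| < δ implies |(-4u^2 + 3u - 3) + 220| < ε.
(-4u^2 + 3u - 3) + 220 = -4u^2 + 3u + 217 = (u + 7)(-4u + 31).
So |(-4u^2 + 3u - 3) + 220| = |u + 7|·|-4u + 31|.
Require δ ≤ 2. Then |u + 7| < 2 gives |u| < 9, and by the triangle inequality |-4u + 31| ≤ 4·9 + 31 = 67.
Hence |(-4u^2 + 3u - 3) + 220| ≤ 67|u + 7| < ε provided |u + 7| < ε/67.
Choosing δ = min(2, ε/67) ensures both conditions, hence |(-4u^2 + 3u - 3) + 220| < ε.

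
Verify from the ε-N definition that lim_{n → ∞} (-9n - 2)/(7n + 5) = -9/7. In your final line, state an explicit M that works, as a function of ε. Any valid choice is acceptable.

M = (31/49)/ε

Fix ε > 0. For n ≥ 1, |(-9n - 2)/(7n + 5) + 9/7| = |31|/(7(7n + 5)) = 31/(7(7n + 5)).
Since 7n + 5 ≥ 7n for n ≥ 1, this is ≤ 31/(7·7n) = (31/49)/n.
So |(-9n - 2)/(7n + 5) + 9/7| < ε whenever n > (31/49)/ε.
Take M = (31/49)/ε. If n > M then |(-9n - 2)/(7n + 5) + 9/7| ≤ (31/49)/n < ε.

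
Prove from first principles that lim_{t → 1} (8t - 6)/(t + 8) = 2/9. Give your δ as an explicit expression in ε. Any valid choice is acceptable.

δ = min(9/2, (81/140)ε)

Fix ε > 0. We want δ > 0 with 0 < |t − 1| < δ ⇒ |(8t - 6)/(t + 8) − (2/9)| < ε.
Combining over a common denominator, (8t - 6)/(t + 8) − (2/9) = [(8t - 6)·9 − 2·(t + 8)] / [9·(t + 8)] = 70(t − 1) / (9(t + 8)).
So |(8t - 6)/(t + 8) − (2/9)| = 70|t − 1| / (9·|t + 8|).
Require δ ≤ 9/2, so |t + 8| ≥ |9| − |t − 1| > 9 − 9/2 = 9/2.
Hence |(8t - 6)/(t + 8) − (2/9)| < 70|t − 1|/(9·(9/2)) = (140/81)|t − 1|, which is < ε once |t − 1| < (81/140)ε.
Take δ = min(9/2, (81/140)ε). Then 0 < |t − 1| < δ forces both bounds, so |(8t - 6)/(t + 8) − (2/9)| < ε.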